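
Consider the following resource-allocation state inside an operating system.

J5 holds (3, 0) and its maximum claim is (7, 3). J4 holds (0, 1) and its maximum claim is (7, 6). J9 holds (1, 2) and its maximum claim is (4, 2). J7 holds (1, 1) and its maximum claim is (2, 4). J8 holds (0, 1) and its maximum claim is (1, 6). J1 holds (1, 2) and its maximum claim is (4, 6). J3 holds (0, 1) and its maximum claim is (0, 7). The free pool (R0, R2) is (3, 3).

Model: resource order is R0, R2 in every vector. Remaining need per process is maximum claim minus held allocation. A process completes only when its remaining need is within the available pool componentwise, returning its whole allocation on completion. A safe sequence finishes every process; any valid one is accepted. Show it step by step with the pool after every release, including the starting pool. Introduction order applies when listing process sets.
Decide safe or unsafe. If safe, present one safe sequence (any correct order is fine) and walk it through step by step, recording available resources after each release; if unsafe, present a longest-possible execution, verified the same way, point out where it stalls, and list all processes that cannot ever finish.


SAFE, for example via the order J7, J5, J1, J3, J8, J9, J4.
Key observation: at J7 the run first touches a limit — (1, 3) against (3, 3), exact on a resource it actually requests.
Step-by-step check:
  pool = (3, 3)
  J7: need (1, 3) fits (3, 3); releases (1, 1), pool now (4, 4)
  J5: need (4, 3) fits (4, 4); releases (3, 0), pool now (7, 4)
  J1: need (3, 4) fits (7, 4); releases (1, 2), pool now (8, 6)
  J3: need (0, 6) fits (8, 6); releases (0, 1), pool now (8, 7)
  J8: need (1, 5) fits (8, 7); releases (0, 1), pool now (8, 8)
  J9: need (3, 0) fits (8, 8); releases (1, 2), pool now (9, 10)
  J4: need (7, 5) fits (9, 10); releases (0, 1), pool now (9, 11)


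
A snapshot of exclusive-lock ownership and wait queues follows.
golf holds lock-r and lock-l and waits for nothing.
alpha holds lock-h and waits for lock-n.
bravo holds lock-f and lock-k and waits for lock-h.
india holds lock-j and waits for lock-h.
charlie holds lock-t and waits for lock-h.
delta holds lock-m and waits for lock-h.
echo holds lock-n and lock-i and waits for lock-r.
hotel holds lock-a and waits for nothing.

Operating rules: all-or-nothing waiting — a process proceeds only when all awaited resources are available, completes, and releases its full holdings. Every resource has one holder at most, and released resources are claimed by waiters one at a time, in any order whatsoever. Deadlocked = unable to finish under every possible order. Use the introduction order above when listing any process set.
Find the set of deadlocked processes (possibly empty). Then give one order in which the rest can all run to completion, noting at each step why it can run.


The deadlocked set is empty.
Key observation: every chain of waits terminates; starting from the processes that wait on nothing, all the rest unlock in turn.
One completion order for the rest: golf, echo, hotel, alpha, charlie, bravo, india, delta.
Check, step by step:
  golf waits on nothing -> runs at once and releases lock-r and lock-l
  echo: everything it awaited (lock-r) is free; runs, freeing lock-n and lock-i
  hotel waits on nothing -> runs at once and releases lock-a
  alpha: everything it awaited (lock-n) is free; runs, freeing lock-h
  charlie: everything it awaited (lock-h) is free; runs, freeing lock-t
  bravo: everything it awaited (lock-h) is free; runs, freeing lock-f and lock-k
  india: everything it awaited (lock-h) is free; runs, freeing lock-j
  delta: everything it awaited (lock-h) is free; runs, freeing lock-m


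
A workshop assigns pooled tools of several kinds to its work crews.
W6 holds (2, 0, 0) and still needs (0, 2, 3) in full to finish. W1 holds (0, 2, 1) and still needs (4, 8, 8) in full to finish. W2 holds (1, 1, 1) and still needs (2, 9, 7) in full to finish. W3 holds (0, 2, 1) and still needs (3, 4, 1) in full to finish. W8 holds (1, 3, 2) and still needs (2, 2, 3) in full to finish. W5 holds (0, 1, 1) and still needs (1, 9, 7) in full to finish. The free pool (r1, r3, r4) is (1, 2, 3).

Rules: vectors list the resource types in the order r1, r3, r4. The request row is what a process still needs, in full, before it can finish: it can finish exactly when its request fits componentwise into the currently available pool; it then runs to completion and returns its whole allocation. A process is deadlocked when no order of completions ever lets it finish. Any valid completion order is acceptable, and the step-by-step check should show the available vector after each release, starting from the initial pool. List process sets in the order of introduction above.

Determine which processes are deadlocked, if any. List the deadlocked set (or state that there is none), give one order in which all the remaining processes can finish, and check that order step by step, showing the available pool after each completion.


Deadlocked: W1, W2 and W5.
Key observation: W6, W8, W3 can finish, but then (4, 7, 6) is all there is, and the blocked group's r3 demands exceed it.
A valid finishing order for the others: W6, W8, W3. Verifying each step:
  pool = (1, 2, 3)
  W6 needs (0, 2, 3) <= (1, 2, 3) -> finishes; pool += (2, 0, 0) = (3, 2, 3)
  W8 needs (2, 2, 3) <= (3, 2, 3) -> finishes; pool += (1, 3, 2) = (4, 5, 5)
  W3 needs (3, 4, 1) <= (4, 5, 5) -> finishes; pool += (0, 2, 1) = (4, 7, 6)
The stuck group stays short no matter what:
  W1 cannot run: need (4, 8, 8) vs free (4, 7, 6) (insufficient r3 and r4)
  W2 cannot run: need (2, 9, 7) vs free (4, 7, 6) (insufficient r3 and r4)
  W5 cannot run: need (1, 9, 7) vs free (4, 7, 6) (insufficient r3 and r4)


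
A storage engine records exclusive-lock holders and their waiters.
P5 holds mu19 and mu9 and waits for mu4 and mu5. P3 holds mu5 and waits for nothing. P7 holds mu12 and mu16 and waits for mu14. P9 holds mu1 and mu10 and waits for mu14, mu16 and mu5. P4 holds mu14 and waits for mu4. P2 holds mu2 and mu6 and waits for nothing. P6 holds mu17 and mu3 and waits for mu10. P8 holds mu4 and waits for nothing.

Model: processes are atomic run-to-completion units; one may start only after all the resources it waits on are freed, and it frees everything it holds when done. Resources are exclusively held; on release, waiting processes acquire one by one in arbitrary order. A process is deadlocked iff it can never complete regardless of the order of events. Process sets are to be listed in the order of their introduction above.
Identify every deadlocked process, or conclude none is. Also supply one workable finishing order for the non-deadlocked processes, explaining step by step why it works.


The deadlocked set is empty.
Key observation: the wait relation is loop-free; peeling off processes with no waits unwinds the whole state.
The rest can finish in the order P2, P8, P4, P3, P7, P9, P5, P6.
Check, step by step:
  P2: no waits; runs immediately, freeing mu2 and mu6
  P8: no waits; runs immediately, freeing mu4
  run P4 (all its waits — mu4 — are resolved); releases mu14
  P3: no waits; runs immediately, freeing mu5
  run P7 (all its waits — mu14 — are resolved); releases mu12 and mu16
  run P9 (all its waits — mu14, mu16 and mu5 — are resolved); releases mu1 and mu10
  run P5 (all its waits — mu4 and mu5 — are resolved); releases mu19 and mu9
  run P6 (all its waits — mu10 — are resolved); releases mu17 and mu3


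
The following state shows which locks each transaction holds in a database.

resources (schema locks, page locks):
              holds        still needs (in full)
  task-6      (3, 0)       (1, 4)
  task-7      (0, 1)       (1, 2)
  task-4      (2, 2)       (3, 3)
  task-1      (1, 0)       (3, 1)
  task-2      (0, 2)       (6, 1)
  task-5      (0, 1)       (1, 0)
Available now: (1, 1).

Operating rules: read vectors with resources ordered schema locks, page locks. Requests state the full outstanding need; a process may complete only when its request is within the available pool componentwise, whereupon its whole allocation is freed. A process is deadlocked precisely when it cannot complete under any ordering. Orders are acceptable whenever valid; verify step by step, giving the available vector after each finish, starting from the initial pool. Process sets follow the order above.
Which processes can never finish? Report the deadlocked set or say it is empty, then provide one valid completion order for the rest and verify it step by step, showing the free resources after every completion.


The deadlocked set is task-6, task-4, task-1 and task-2.
Key observation: after task-5, task-7 the pool peaks at (1, 3), and each blocked process is short somewhere: task-6 on page locks; task-4 on schema locks; task-1 on schema locks; task-2 on schema locks.
One completion order for the rest: task-5, task-7. Step-by-step check:
  pool = (1, 1)
  task-5 needs (1, 0) <= (1, 1) -> finishes; pool += (0, 1) = (1, 2)
  task-7 needs (1, 2) <= (1, 2) -> finishes; pool += (0, 1) = (1, 3)
The stuck group stays short no matter what:
  task-6 still needs (1, 4) but only (1, 3) is free — short on page locks
  task-4 still needs (3, 3) but only (1, 3) is free — short on schema locks
  task-1 still needs (3, 1) but only (1, 3) is free — short on schema locks
  task-2 still needs (6, 1) but only (1, 3) is free — short on schema locks


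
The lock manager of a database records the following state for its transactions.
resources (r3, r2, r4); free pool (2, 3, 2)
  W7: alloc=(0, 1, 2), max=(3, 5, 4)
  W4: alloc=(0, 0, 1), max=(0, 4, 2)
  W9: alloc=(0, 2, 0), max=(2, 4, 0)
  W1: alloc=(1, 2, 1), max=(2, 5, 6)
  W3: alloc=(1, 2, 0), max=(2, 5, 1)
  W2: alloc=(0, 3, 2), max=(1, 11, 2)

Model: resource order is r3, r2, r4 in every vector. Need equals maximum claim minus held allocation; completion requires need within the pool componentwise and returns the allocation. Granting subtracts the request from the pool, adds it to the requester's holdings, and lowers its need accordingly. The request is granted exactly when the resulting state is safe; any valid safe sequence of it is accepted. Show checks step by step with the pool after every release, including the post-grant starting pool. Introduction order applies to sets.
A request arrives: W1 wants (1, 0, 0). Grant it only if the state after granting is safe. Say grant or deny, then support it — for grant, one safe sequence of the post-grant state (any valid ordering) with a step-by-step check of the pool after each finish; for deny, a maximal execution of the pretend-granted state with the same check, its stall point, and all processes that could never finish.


DENY: after the grant no complete ordering would exist.
Key observation: after W3, W9, W4 the pool peaks at (2, 7, 3), and each blocked process is short somewhere: W7 on r3; W1 on r4; W2 on r2.
Pretend the grant happened; the run W3, W9, W4 goes as far as possible. Verifying each step:
  pool = (1, 3, 2)
  W3: need (1, 3, 1) fits (1, 3, 2); releases (1, 2, 0), pool now (2, 5, 2)
  W9: need (2, 2, 0) fits (2, 5, 2); releases (0, 2, 0), pool now (2, 7, 2)
  W4: need (0, 4, 1) fits (2, 7, 2); releases (0, 0, 1), pool now (2, 7, 3)
  W7 still needs (3, 4, 2) but only (2, 7, 3) is free — short on r3
  W1 still needs (0, 3, 5) but only (2, 7, 3) is free — short on r4
  W2 still needs (1, 8, 0) but only (2, 7, 3) is free — short on r2
Had the request been granted, W7, W1 and W2 could never finish.


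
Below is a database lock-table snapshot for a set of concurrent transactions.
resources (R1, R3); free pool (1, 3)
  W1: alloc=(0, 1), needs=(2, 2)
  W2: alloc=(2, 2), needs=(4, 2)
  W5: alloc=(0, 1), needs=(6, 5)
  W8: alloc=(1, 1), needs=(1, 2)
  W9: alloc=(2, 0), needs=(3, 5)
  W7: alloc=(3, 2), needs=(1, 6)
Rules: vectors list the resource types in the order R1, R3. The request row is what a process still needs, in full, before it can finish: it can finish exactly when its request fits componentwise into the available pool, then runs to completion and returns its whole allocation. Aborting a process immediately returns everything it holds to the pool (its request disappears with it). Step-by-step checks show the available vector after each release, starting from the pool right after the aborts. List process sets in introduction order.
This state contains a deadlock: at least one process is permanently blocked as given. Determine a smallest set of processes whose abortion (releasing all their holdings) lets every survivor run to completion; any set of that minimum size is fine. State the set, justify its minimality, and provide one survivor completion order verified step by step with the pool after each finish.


Abort W2.
Key observation: aborting W2 returns (2, 2), and W7 — hopeless before — runs at step 2 with the returned capacity in the pool.
Why nothing smaller works: aborting no one leaves the state deadlocked as given.
The survivors complete as W1, W7, W9, W8, W5. Walking it through (starting from the post-abort pool):
  pool = (3, 5)
  W1 needs (2, 2) <= (3, 5) -> finishes; pool += (0, 1) = (3, 6)
  W7 needs (1, 6) <= (3, 6) -> finishes; pool += (3, 2) = (6, 8)
  W9 needs (3, 5) <= (6, 8) -> finishes; pool += (2, 0) = (8, 8)
  W8 needs (1, 2) <= (8, 8) -> finishes; pool += (1, 1) = (9, 9)
  W5 needs (6, 5) <= (9, 9) -> finishes; pool += (0, 1) = (9, 10)


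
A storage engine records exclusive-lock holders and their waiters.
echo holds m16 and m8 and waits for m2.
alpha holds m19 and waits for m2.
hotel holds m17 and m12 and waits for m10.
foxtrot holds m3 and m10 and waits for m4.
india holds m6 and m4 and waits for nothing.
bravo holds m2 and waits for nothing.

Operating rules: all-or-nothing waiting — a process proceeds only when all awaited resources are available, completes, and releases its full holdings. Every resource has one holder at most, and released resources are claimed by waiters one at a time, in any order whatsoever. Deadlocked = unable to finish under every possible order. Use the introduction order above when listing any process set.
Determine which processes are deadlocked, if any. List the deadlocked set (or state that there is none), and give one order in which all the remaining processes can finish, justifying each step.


No process is deadlocked.
Key observation: all waits point, directly or indirectly, at processes that can finish, so nothing is permanently blocked.
A valid finishing order for the others: bravo, alpha, india, foxtrot, echo, hotel.
Step-by-step check:
  bravo waits on nothing -> runs at once and releases m2
  run alpha (all its waits — m2 — are resolved); releases m19
  india waits on nothing -> runs at once and releases m6 and m4
  run foxtrot (all its waits — m4 — are resolved); releases m3 and m10
  run echo (all its waits — m2 — are resolved); releases m16 and m8
  run hotel (all its waits — m10 — are resolved); releases m17 and m12


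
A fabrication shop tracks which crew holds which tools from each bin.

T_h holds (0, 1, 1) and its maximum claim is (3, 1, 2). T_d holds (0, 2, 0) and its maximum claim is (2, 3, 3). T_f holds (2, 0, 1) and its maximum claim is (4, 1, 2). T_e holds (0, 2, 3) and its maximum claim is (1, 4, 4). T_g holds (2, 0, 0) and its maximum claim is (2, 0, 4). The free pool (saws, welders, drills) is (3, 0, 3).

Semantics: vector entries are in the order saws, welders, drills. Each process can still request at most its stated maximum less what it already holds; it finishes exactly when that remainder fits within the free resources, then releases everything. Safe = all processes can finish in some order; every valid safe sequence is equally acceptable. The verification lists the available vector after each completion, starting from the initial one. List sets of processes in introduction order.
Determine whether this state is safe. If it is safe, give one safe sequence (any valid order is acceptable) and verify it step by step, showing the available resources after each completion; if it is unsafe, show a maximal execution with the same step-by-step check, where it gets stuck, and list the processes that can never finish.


SAFE, for example via the order T_h, T_g, T_d, T_e, T_f.
Key observation: reading the order forward, T_h is the first process whose need (3, 0, 1) meets the free pool (3, 0, 3) exactly on a resource it requests.
Walking it through:
  pool = (3, 0, 3)
  T_h: need (3, 0, 1) fits (3, 0, 3); releases (0, 1, 1), pool now (3, 1, 4)
  T_g: need (0, 0, 4) fits (3, 1, 4); releases (2, 0, 0), pool now (5, 1, 4)
  T_d: need (2, 1, 3) fits (5, 1, 4); releases (0, 2, 0), pool now (5, 3, 4)
  T_e: need (1, 2, 1) fits (5, 3, 4); releases (0, 2, 3), pool now (5, 5, 7)
  T_f: need (2, 1, 1) fits (5, 5, 7); releases (2, 0, 1), pool now (7, 5, 8)


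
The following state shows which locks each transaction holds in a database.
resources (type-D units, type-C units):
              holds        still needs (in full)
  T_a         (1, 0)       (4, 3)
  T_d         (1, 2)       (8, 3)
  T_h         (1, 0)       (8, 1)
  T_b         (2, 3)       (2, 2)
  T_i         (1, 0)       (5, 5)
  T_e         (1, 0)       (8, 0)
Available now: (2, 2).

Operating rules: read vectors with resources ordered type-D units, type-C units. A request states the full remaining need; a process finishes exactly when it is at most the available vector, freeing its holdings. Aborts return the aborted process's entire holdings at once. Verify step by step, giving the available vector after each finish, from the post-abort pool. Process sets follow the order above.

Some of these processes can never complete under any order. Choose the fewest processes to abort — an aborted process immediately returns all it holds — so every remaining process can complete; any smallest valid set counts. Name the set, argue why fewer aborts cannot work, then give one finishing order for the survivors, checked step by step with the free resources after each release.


The answer: abort T_h and T_e.
Key observation: before aborting T_h and T_e, T_d was permanently blocked — no order could ever run it; afterwards it completes at step 4.
Minimality, checking each single-abort alternative: T_a alone leaves T_d blocked (short on type-D units); T_d alone leaves T_h blocked (short on type-D units); T_h alone leaves T_d blocked (short on type-D units); T_b alone leaves T_d blocked (short on type-D units); T_i alone leaves T_d blocked (short on type-D units); T_e alone leaves T_d blocked (short on type-D units).
One survivor order: T_b, T_a, T_i, T_d. Check, step by step (post-abort pool first):
  pool = (4, 2)
  T_b needs (2, 2) <= (4, 2) -> finishes; pool += (2, 3) = (6, 5)
  T_a needs (4, 3) <= (6, 5) -> finishes; pool += (1, 0) = (7, 5)
  T_i needs (5, 5) <= (7, 5) -> finishes; pool += (1, 0) = (8, 5)
  T_d needs (8, 3) <= (8, 5) -> finishes; pool += (1, 2) = (9, 7)


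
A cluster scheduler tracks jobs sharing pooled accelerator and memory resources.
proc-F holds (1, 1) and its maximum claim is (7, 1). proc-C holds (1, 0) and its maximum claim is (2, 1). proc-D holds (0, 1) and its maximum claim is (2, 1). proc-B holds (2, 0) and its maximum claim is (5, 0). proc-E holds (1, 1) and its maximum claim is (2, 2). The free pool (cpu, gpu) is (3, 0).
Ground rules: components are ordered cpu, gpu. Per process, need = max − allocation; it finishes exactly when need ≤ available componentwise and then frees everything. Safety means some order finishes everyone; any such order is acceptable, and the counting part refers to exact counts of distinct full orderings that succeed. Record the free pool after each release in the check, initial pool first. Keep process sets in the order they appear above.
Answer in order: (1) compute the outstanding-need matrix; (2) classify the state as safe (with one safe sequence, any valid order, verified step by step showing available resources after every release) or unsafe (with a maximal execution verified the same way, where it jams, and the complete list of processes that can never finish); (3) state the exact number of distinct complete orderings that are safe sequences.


(1) Remaining need (order cpu, gpu):
  proc-F: (6, 0)
  proc-C: (1, 1)
  proc-D: (2, 0)
  proc-B: (3, 0)
  proc-E: (1, 1)
(2) SAFE. One safe sequence: proc-D, proc-B, proc-C, proc-E, proc-F.
Key observation: proc-B is the earliest step where a requested resource binds exactly: need (3, 0), pool (3, 1) at its turn.
Check, step by step:
  pool = (3, 0)
  proc-D needs (2, 0) <= (3, 0) -> finishes; pool += (0, 1) = (3, 1)
  proc-B needs (3, 0) <= (3, 1) -> finishes; pool += (2, 0) = (5, 1)
  proc-C needs (1, 1) <= (5, 1) -> finishes; pool += (1, 0) = (6, 1)
  proc-E needs (1, 1) <= (6, 1) -> finishes; pool += (1, 1) = (7, 2)
  proc-F needs (6, 0) <= (7, 2) -> finishes; pool += (1, 1) = (8, 3)
(3) The exact count: 14 of the possible complete orderings are safe sequences.


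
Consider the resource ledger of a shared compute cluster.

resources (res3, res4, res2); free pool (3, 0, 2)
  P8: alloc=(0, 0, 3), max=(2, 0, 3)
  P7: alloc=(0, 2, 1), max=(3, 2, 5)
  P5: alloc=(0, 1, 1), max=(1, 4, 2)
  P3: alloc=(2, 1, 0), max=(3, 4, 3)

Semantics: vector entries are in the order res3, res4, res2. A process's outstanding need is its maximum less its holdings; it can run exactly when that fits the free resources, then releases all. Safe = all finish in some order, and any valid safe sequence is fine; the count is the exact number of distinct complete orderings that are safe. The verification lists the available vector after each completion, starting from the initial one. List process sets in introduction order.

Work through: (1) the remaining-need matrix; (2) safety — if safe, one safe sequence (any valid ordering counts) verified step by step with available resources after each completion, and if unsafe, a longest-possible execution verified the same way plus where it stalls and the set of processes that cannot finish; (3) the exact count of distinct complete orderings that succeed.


(1) Remaining need (order res3, res4, res2):
  P8: (2, 0, 0)
  P7: (3, 0, 4)
  P5: (1, 3, 1)
  P3: (1, 3, 3)
(2) UNSAFE.
Key observation: the wall is res4: completing P8, P7 brings the pool only to (3, 2, 6), and all the rest need more.
The run P8, P7 cannot be extended any further. Step-by-step check:
  pool = (3, 0, 2)
  P8 needs (2, 0, 0) <= (3, 0, 2) -> finishes; pool += (0, 0, 3) = (3, 0, 5)
  P7 needs (3, 0, 4) <= (3, 0, 5) -> finishes; pool += (0, 2, 1) = (3, 2, 6)
  blocked: P5 wants (1, 3, 1), pool (3, 2, 6) — not enough res4
  blocked: P3 wants (1, 3, 3), pool (3, 2, 6) — not enough res4
Permanently blocked: P5 and P3.
(3) The exact count: 0 of the possible complete orderings are safe sequences.


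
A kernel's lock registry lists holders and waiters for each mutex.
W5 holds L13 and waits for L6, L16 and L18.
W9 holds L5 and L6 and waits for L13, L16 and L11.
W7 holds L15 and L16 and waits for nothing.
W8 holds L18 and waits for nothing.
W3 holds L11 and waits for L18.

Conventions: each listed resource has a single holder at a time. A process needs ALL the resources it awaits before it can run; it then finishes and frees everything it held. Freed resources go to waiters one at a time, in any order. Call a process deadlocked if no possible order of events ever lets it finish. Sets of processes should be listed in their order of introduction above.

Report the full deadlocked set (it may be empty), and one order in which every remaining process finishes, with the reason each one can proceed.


Deadlocked: W5 and W9.
Key observation: nobody on the ring W5 -> W9 -> W5 can start until another member finishes, which never happens; no other process is dragged down with it.
The rest can finish in the order W8, W3, W7.
Check, step by step:
  W8: no waits; runs immediately, freeing L18
  run W3 (all its waits — L18 — are resolved); releases L11
  W7: no waits; runs immediately, freeing L15 and L16


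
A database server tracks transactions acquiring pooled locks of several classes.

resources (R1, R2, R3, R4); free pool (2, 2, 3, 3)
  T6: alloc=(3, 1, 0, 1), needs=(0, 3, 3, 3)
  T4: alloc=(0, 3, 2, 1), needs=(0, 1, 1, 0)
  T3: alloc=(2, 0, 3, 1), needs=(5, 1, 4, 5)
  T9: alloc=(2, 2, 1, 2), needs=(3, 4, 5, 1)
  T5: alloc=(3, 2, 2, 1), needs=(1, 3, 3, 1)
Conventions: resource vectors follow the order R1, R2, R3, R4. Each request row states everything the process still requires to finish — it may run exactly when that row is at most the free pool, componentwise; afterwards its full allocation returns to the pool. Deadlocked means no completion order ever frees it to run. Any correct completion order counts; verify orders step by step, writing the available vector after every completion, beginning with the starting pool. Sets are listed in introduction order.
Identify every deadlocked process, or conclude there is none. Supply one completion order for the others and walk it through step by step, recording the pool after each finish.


The deadlocked set is empty.
Key observation: beginning at T4, releases accumulate fast enough that every process eventually fits.
One completion order for the rest: T4, T6, T9, T3, T5. Walking it through:
  pool = (2, 2, 3, 3)
  T4: need (0, 1, 1, 0) fits (2, 2, 3, 3); releases (0, 3, 2, 1), pool now (2, 5, 5, 4)
  T6: need (0, 3, 3, 3) fits (2, 5, 5, 4); releases (3, 1, 0, 1), pool now (5, 6, 5, 5)
  T9: need (3, 4, 5, 1) fits (5, 6, 5, 5); releases (2, 2, 1, 2), pool now (7, 8, 6, 7)
  T3: need (5, 1, 4, 5) fits (7, 8, 6, 7); releases (2, 0, 3, 1), pool now (9, 8, 9, 8)
  T5: need (1, 3, 3, 1) fits (9, 8, 9, 8); releases (3, 2, 2, 1), pool now (12, 10, 11, 9)


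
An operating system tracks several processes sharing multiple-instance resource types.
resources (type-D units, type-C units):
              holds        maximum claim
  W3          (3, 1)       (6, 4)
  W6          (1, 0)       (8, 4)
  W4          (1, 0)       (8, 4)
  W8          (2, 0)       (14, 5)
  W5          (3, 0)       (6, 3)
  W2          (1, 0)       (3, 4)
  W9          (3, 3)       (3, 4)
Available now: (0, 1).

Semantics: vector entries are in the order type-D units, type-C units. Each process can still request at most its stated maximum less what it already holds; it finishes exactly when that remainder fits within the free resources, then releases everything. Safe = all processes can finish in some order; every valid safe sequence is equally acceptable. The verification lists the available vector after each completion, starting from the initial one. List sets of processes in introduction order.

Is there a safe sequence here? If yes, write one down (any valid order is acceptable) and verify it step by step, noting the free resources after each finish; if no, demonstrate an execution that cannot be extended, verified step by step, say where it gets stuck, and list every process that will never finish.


SAFE, for example via the order W9, W5, W3, W4, W6, W2, W8.
Key observation: reading the order forward, W9 is the first process whose need (0, 1) meets the free pool (0, 1) exactly on a resource it requests.
Check, step by step:
  pool = (0, 1)
  W9 needs (0, 1) <= (0, 1) -> finishes; pool += (3, 3) = (3, 4)
  W5 needs (3, 3) <= (3, 4) -> finishes; pool += (3, 0) = (6, 4)
  W3 needs (3, 3) <= (6, 4) -> finishes; pool += (3, 1) = (9, 5)
  W4 needs (7, 4) <= (9, 5) -> finishes; pool += (1, 0) = (10, 5)
  W6 needs (7, 4) <= (10, 5) -> finishes; pool += (1, 0) = (11, 5)
  W2 needs (2, 4) <= (11, 5) -> finishes; pool += (1, 0) = (12, 5)
  W8 needs (12, 5) <= (12, 5) -> finishes; pool += (2, 0) = (14, 5)


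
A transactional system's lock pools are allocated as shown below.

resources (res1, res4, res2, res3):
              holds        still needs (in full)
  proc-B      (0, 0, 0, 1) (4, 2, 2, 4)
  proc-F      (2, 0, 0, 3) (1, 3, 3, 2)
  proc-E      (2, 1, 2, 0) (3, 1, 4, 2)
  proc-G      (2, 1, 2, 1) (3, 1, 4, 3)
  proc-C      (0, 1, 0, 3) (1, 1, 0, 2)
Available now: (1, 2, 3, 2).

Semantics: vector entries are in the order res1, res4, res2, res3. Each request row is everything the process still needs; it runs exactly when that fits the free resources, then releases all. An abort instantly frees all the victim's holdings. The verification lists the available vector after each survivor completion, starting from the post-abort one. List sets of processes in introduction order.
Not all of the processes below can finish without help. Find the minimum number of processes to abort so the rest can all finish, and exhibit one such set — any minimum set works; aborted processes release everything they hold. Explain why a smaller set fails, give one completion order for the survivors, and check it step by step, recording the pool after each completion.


Minimum abort set: proc-G.
Key observation: the returned (2, 1, 2, 1) from proc-G is what brings proc-B — unrunnable before, under any order — into play at step 3.
Minimality: the empty abort set fails — the state is deadlocked as it stands.
The survivors complete as proc-F, proc-C, proc-B, proc-E. Verifying each step (starting from the post-abort pool):
  pool = (3, 3, 5, 3)
  run proc-F (needs (1, 3, 3, 2), free (3, 3, 5, 3)); after release of (2, 0, 0, 3) the pool is (5, 3, 5, 6)
  run proc-C (needs (1, 1, 0, 2), free (5, 3, 5, 6)); after release of (0, 1, 0, 3) the pool is (5, 4, 5, 9)
  run proc-B (needs (4, 2, 2, 4), free (5, 4, 5, 9)); after release of (0, 0, 0, 1) the pool is (5, 4, 5, 10)
  run proc-E (needs (3, 1, 4, 2), free (5, 4, 5, 10)); after release of (2, 1, 2, 0) the pool is (7, 5, 7, 10)


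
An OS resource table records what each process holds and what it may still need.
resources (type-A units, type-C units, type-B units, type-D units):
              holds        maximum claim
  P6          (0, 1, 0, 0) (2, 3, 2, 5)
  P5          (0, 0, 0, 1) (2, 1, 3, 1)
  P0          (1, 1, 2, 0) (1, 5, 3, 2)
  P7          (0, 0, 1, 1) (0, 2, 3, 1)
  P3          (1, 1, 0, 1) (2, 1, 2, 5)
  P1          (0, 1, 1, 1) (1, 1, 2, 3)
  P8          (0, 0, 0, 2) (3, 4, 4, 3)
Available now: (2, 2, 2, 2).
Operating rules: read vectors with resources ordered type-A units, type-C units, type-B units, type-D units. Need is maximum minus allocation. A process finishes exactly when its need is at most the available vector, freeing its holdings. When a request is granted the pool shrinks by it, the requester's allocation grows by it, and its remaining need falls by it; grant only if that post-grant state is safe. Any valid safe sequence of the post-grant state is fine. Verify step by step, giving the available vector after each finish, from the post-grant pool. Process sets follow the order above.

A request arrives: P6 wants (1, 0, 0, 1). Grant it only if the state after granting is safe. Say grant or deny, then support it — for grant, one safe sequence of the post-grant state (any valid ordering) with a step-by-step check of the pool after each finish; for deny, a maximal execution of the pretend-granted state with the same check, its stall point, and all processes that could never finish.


DENY: after the grant no complete ordering would exist.
Key observation: after P7, P1 the pool peaks at (1, 3, 4, 3), and each blocked process is short somewhere: P6 on type-D units; P5 on type-A units; P0 on type-C units; P3 on type-D units; P8 on type-A units, type-C units.
After a pretend grant, a maximal execution: P7, P1 — then nothing else fits. Verifying each step:
  pool = (1, 2, 2, 1)
  run P7 (needs (0, 2, 2, 0), free (1, 2, 2, 1)); after release of (0, 0, 1, 1) the pool is (1, 2, 3, 2)
  run P1 (needs (1, 0, 1, 2), free (1, 2, 3, 2)); after release of (0, 1, 1, 1) the pool is (1, 3, 4, 3)
  blocked: P6 wants (1, 2, 2, 4), pool (1, 3, 4, 3) — not enough type-D units
  blocked: P5 wants (2, 1, 3, 0), pool (1, 3, 4, 3) — not enough type-A units
  blocked: P0 wants (0, 4, 1, 2), pool (1, 3, 4, 3) — not enough type-C units
  blocked: P3 wants (1, 0, 2, 4), pool (1, 3, 4, 3) — not enough type-D units
  blocked: P8 wants (3, 4, 4, 1), pool (1, 3, 4, 3) — not enough type-A units and type-C units
Had the request been granted, P6, P5, P0, P3 and P8 could never finish.


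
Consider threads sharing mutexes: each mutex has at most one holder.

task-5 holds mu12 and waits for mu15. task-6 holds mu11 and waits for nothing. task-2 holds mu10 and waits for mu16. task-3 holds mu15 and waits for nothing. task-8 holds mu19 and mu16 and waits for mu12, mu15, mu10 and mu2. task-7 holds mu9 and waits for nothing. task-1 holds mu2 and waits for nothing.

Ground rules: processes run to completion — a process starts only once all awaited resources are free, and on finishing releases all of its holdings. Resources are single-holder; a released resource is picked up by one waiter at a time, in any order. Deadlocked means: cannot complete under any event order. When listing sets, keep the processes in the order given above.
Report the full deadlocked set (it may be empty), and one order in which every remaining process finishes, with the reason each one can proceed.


The deadlocked set is task-2 and task-8.
Key observation: the loop task-2 -> task-8 -> task-2 blocks itself forever; no other process is dragged down with it.
The rest can finish in the order task-1, task-6, task-7, task-3, task-5.
Verifying each step:
  task-1: no waits; runs immediately, freeing mu2
  task-6: no waits; runs immediately, freeing mu11
  task-7: no waits; runs immediately, freeing mu9
  task-3: no waits; runs immediately, freeing mu15
  task-5: everything it awaited (mu15) is free; runs, freeing mu12


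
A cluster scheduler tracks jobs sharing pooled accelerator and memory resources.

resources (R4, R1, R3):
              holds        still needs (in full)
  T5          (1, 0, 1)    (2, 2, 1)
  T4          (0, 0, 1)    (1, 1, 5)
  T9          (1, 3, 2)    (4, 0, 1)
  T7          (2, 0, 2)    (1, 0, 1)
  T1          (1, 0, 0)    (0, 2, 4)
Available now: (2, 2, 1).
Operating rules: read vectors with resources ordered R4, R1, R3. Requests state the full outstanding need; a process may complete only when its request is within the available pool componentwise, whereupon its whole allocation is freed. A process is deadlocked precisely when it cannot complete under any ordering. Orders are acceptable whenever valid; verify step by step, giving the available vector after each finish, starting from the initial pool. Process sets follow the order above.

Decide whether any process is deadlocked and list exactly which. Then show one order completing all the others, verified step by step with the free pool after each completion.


No process is deadlocked.
Key observation: starting with T7, each completion frees enough for the next — no one is permanently blocked.
The rest can finish in the order T7, T5, T9, T1, T4. Step-by-step check:
  pool = (2, 2, 1)
  T7: need (1, 0, 1) fits (2, 2, 1); releases (2, 0, 2), pool now (4, 2, 3)
  T5: need (2, 2, 1) fits (4, 2, 3); releases (1, 0, 1), pool now (5, 2, 4)
  T9: need (4, 0, 1) fits (5, 2, 4); releases (1, 3, 2), pool now (6, 5, 6)
  T1: need (0, 2, 4) fits (6, 5, 6); releases (1, 0, 0), pool now (7, 5, 6)
  T4: need (1, 1, 5) fits (7, 5, 6); releases (0, 0, 1), pool now (7, 5, 7)


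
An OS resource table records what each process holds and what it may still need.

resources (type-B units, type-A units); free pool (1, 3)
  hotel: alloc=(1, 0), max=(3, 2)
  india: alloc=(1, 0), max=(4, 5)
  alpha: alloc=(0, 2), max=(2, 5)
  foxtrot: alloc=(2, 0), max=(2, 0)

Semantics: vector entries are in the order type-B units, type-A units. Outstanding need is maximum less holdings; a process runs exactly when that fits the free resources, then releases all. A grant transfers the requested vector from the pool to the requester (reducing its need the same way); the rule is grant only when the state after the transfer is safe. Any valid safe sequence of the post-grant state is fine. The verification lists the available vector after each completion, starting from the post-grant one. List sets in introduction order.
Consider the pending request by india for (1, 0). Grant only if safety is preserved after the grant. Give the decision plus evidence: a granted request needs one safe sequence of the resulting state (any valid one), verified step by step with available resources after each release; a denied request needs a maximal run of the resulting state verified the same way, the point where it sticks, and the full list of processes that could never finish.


GRANT. The post-grant state is safe; one safe sequence: foxtrot, hotel, alpha, india.
Key observation: post-grant, (0, 3) remains, and an order beginning with foxtrot completes everyone.
Verifying the post-grant state step by step:
  pool = (0, 3)
  foxtrot: need (0, 0) fits (0, 3); releases (2, 0), pool now (2, 3)
  hotel: need (2, 2) fits (2, 3); releases (1, 0), pool now (3, 3)
  alpha: need (2, 3) fits (3, 3); releases (0, 2), pool now (3, 5)
  india: need (2, 5) fits (3, 5); releases (2, 0), pool now (5, 5)


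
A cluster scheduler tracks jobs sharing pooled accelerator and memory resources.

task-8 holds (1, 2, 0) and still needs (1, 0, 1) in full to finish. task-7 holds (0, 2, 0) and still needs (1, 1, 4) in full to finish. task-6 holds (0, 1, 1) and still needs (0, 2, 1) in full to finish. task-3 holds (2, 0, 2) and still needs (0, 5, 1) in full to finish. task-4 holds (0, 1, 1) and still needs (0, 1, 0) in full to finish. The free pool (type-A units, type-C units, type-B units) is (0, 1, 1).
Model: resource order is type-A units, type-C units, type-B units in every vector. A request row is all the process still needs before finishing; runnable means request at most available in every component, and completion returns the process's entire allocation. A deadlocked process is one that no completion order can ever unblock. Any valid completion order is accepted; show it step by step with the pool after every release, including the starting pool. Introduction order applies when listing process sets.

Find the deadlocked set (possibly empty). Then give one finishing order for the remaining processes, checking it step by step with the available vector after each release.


Deadlocked set: task-8, task-7 and task-3.
Key observation: after task-4, task-6 the pool peaks at (0, 3, 3), and each blocked process is short somewhere: task-8 on type-A units; task-7 on type-A units, type-B units; task-3 on type-C units.
The rest can finish in the order task-4, task-6. Step-by-step check:
  pool = (0, 1, 1)
  task-4: need (0, 1, 0) fits (0, 1, 1); releases (0, 1, 1), pool now (0, 2, 2)
  task-6: need (0, 2, 1) fits (0, 2, 2); releases (0, 1, 1), pool now (0, 3, 3)
The stuck group stays short no matter what:
  task-8 cannot run: need (1, 0, 1) vs free (0, 3, 3) (insufficient type-A units)
  task-7 cannot run: need (1, 1, 4) vs free (0, 3, 3) (insufficient type-A units and type-B units)
  task-3 cannot run: need (0, 5, 1) vs free (0, 3, 3) (insufficient type-C units)


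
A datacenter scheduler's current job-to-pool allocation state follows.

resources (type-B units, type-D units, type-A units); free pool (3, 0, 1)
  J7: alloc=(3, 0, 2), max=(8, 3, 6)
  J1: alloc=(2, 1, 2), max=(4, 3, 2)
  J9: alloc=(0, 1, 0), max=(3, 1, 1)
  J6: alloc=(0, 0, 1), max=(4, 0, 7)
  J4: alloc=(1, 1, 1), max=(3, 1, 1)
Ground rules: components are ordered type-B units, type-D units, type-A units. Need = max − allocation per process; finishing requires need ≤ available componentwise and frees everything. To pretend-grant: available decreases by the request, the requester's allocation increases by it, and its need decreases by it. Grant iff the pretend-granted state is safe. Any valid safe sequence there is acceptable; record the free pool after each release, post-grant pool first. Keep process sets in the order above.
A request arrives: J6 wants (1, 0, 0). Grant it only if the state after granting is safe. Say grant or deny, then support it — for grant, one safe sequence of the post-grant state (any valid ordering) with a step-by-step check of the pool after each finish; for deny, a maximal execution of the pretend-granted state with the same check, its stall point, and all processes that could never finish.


GRANT: granting preserves safety; a valid post-grant sequence is J4, J9, J1, J7, J6.
Key observation: post-grant, (2, 0, 1) remains, and an order beginning with J4 completes everyone.
Step-by-step check of the post-grant state:
  pool = (2, 0, 1)
  J4 needs (2, 0, 0) <= (2, 0, 1) -> finishes; pool += (1, 1, 1) = (3, 1, 2)
  J9 needs (3, 0, 1) <= (3, 1, 2) -> finishes; pool += (0, 1, 0) = (3, 2, 2)
  J1 needs (2, 2, 0) <= (3, 2, 2) -> finishes; pool += (2, 1, 2) = (5, 3, 4)
  J7 needs (5, 3, 4) <= (5, 3, 4) -> finishes; pool += (3, 0, 2) = (8, 3, 6)
  J6 needs (3, 0, 6) <= (8, 3, 6) -> finishes; pool += (1, 0, 1) = (9, 3, 7)
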